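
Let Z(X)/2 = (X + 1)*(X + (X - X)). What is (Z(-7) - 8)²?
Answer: 5776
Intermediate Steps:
Z(X) = 2*X*(1 + X) (Z(X) = 2*((X + 1)*(X + (X - X))) = 2*((1 + X)*(X + 0)) = 2*((1 + X)*X) = 2*(X*(1 + X)) = 2*X*(1 + X))
(Z(-7) - 8)² = (2*(-7)*(1 - 7) - 8)² = (2*(-7)*(-6) - 8)² = (84 - 8)² = 76² = 5776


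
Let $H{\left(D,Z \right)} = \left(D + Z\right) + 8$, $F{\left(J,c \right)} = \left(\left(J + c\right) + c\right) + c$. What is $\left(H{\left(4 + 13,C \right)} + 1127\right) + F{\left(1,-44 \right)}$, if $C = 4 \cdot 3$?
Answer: $1033$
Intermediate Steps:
$C = 12$
$F{\left(J,c \right)} = J + 3 c$ ($F{\left(J,c \right)} = \left(J + 2 c\right) + c = J + 3 c$)
$H{\left(D,Z \right)} = 8 + D + Z$
$\left(H{\left(4 + 13,C \right)} + 1127\right) + F{\left(1,-44 \right)} = \left(\left(8 + \left(4 + 13\right) + 12\right) + 1127\right) + \left(1 + 3 \left(-44\right)\right) = \left(\left(8 + 17 + 12\right) + 1127\right) + \left(1 - 132\right) = \left(37 + 1127\right) - 131 = 1164 - 131 = 1033$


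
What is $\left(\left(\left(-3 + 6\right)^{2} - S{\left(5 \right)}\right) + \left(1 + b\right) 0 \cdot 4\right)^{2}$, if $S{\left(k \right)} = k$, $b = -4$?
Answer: $16$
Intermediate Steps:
$\left(\left(\left(-3 + 6\right)^{2} - S{\left(5 \right)}\right) + \left(1 + b\right) 0 \cdot 4\right)^{2} = \left(\left(\left(-3 + 6\right)^{2} - 5\right) + \left(1 - 4\right) 0 \cdot 4\right)^{2} = \left(\left(3^{2} - 5\right) + \left(-3\right) 0 \cdot 4\right)^{2} = \left(\left(9 - 5\right) + 0 \cdot 4\right)^{2} = \left(4 + 0\right)^{2} = 4^{2} = 16$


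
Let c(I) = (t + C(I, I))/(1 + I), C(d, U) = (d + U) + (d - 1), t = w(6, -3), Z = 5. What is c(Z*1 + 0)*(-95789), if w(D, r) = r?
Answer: -1053679/6 ≈ -1.7561e+5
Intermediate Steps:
t = -3
C(d, U) = -1 + U + 2*d (C(d, U) = (U + d) + (-1 + d) = -1 + U + 2*d)
c(I) = (-4 + 3*I)/(1 + I) (c(I) = (-3 + (-1 + I + 2*I))/(1 + I) = (-3 + (-1 + 3*I))/(1 + I) = (-4 + 3*I)/(1 + I))
c(Z*1 + 0)*(-95789) = ((-4 + 3*(5*1 + 0))/(1 + (5*1 + 0)))*(-95789) = ((-4 + 3*(5 + 0))/(1 + (5 + 0)))*(-95789) = ((-4 + 3*5)/(1 + 5))*(-95789) = ((-4 + 15)/6)*(-95789) = ((1/6)*11)*(-95789) = (11/6)*(-95789) = -1053679/6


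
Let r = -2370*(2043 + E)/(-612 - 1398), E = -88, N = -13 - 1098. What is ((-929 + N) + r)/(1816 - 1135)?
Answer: 17765/45627 ≈ 0.38935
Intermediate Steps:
N = -1111
r = 154445/67 (r = -2370*(2043 - 88)/(-612 - 1398) = -2370/((-2010/1955)) = -2370/((-2010*1/1955)) = -2370/(-402/391) = -2370*(-391/402) = 154445/67 ≈ 2305.1)
((-929 + N) + r)/(1816 - 1135) = ((-929 - 1111) + 154445/67)/(1816 - 1135) = (-2040 + 154445/67)/681 = (17765/67)*(1/681) = 17765/45627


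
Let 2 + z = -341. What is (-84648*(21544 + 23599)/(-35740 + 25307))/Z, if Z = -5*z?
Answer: 545894952/2556085 ≈ 213.57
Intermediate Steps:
z = -343 (z = -2 - 341 = -343)
Z = 1715 (Z = -5*(-343) = 1715)
(-84648*(21544 + 23599)/(-35740 + 25307))/Z = -84648*(21544 + 23599)/(-35740 + 25307)/1715 = -84648/((-10433/45143))*(1/1715) = -84648/((-10433*1/45143))*(1/1715) = -84648/(-10433/45143)*(1/1715) = -84648*(-45143/10433)*(1/1715) = (3821264664/10433)*(1/1715) = 545894952/2556085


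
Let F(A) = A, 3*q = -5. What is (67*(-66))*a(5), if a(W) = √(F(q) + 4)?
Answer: -1474*√21 ≈ -6754.7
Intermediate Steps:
q = -5/3 (q = (⅓)*(-5) = -5/3 ≈ -1.6667)
a(W) = √21/3 (a(W) = √(-5/3 + 4) = √(7/3) = √21/3)
(67*(-66))*a(5) = (67*(-66))*(√21/3) = -1474*√21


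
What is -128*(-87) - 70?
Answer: 11066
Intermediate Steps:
-128*(-87) - 70 = 11136 - 70 = 11066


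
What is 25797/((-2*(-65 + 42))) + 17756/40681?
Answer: 1050264533/1871326 ≈ 561.24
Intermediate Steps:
25797/((-2*(-65 + 42))) + 17756/40681 = 25797/((-2*(-23))) + 17756*(1/40681) = 25797/46 + 17756/40681 = 1050264533/1871326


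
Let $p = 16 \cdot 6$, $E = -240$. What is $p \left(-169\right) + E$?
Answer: $-16464$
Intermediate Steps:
$p = 96$
$p \left(-169\right) + E = 96 \left(-169\right) - 240 = -16224 - 240 = -16464$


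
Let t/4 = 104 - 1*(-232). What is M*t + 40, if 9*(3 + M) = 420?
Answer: 58728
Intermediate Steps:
M = 131/3 (M = -3 + (⅑)*420 = -3 + 140/3 = 131/3 ≈ 43.667)
t = 1344 (t = 4*(104 - 1*(-232)) = 4*(104 + 232) = 4*336 = 1344)
M*t + 40 = (131/3)*1344 + 40 = 58688 + 40 = 58728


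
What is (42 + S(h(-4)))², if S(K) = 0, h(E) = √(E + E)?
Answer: 1764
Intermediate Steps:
h(E) = √2*√E (h(E) = √(2*E) = √2*√E)
(42 + S(h(-4)))² = (42 + 0)² = 42² = 1764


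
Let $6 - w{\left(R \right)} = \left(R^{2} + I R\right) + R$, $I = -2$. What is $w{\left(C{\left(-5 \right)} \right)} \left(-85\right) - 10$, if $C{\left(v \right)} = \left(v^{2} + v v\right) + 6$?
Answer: $261280$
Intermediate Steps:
$C{\left(v \right)} = 6 + 2 v^{2}$ ($C{\left(v \right)} = \left(v^{2} + v^{2}\right) + 6 = 2 v^{2} + 6 = 6 + 2 v^{2}$)
$w{\left(R \right)} = 6 + R - R^{2}$ ($w{\left(R \right)} = 6 - \left(\left(R^{2} - 2 R\right) + R\right) = 6 - \left(R^{2} - R\right) = 6 + R - R^{2}$)
$w{\left(C{\left(-5 \right)} \right)} \left(-85\right) - 10 = \left(6 + \left(6 + 2 \left(-5\right)^{2}\right) - \left(6 + 2 \left(-5\right)^{2}\right)^{2}\right) \left(-85\right) - 10 = \left(6 + \left(6 + 2 \cdot 25\right) - \left(6 + 2 \cdot 25\right)^{2}\right) \left(-85\right) - 10 = \left(6 + \left(6 + 50\right) - \left(6 + 50\right)^{2}\right) \left(-85\right) - 10 = \left(6 + 56 - 56^{2}\right) \left(-85\right) - 10 = \left(6 + 56 - 3136\right) \left(-85\right) - 10 = \left(-3074\right) \left(-85\right) - 10 = 261290 - 10 = 261280$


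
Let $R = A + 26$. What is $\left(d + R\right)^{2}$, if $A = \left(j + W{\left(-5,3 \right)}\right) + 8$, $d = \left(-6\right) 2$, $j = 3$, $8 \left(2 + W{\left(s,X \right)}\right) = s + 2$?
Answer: $\frac{32761}{64} \approx 511.89$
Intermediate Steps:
$W{\left(s,X \right)} = - \frac{7}{4} + \frac{s}{8}$ ($W{\left(s,X \right)} = -2 + \frac{s + 2}{8} = -2 + \frac{2 + s}{8} = -2 + \left(\frac{1}{4} + \frac{s}{8}\right) = - \frac{7}{4} + \frac{s}{8}$)
$d = -12$
$A = \frac{69}{8}$ ($A = \left(3 + \left(- \frac{7}{4} + \frac{1}{8} \left(-5\right)\right)\right) + 8 = \left(3 - \frac{19}{8}\right) + 8 = \frac{5}{8} + 8 = \frac{69}{8} \approx 8.625$)
$R = \frac{277}{8}$ ($R = \frac{69}{8} + 26 = \frac{277}{8} \approx 34.625$)
$\left(d + R\right)^{2} = \left(-12 + \frac{277}{8}\right)^{2} = \left(\frac{181}{8}\right)^{2} = \frac{32761}{64}$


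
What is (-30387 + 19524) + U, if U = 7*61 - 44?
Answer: -10480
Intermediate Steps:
U = 383 (U = 427 - 44 = 383)
(-30387 + 19524) + U = (-30387 + 19524) + 383 = -10863 + 383 = -10480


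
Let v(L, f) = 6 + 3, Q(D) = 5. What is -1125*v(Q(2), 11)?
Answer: -10125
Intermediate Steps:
v(L, f) = 9
-1125*v(Q(2), 11) = -1125*9 = -10125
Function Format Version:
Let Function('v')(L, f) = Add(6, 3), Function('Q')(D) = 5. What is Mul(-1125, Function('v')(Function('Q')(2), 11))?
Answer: -10125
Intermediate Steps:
Function('v')(L, f) = 9
Mul(-1125, Function('v')(Function('Q')(2), 11)) = Mul(-1125, 9) = -10125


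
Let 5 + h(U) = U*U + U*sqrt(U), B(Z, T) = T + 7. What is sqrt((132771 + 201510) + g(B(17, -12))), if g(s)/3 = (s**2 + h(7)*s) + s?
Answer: sqrt(333681 - 105*sqrt(7)) ≈ 577.41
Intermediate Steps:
B(Z, T) = 7 + T
h(U) = -5 + U**2 + U**(3/2) (h(U) = -5 + (U*U + U*sqrt(U)) = -5 + (U**2 + U**(3/2)) = -5 + U**2 + U**(3/2))
g(s) = 3*s + 3*s**2 + 3*s*(44 + 7*sqrt(7)) (g(s) = 3*((s**2 + (-5 + 7**2 + 7**(3/2))*s) + s) = 3*((s**2 + (-5 + 49 + 7*sqrt(7))*s) + s) = 3*((s**2 + (44 + 7*sqrt(7))*s) + s) = 3*((s**2 + s*(44 + 7*sqrt(7))) + s) = 3*(s + s**2 + s*(44 + 7*sqrt(7))) = 3*s + 3*s**2 + 3*s*(44 + 7*sqrt(7)))
sqrt((132771 + 201510) + g(B(17, -12))) = sqrt((132771 + 201510) + 3*(7 - 12)*(45 + (7 - 12) + 7*sqrt(7))) = sqrt(334281 + 3*(-5)*(45 - 5 + 7*sqrt(7))) = sqrt(334281 + 3*(-5)*(40 + 7*sqrt(7))) = sqrt(334281 + (-600 - 105*sqrt(7))) = sqrt(333681 - 105*sqrt(7))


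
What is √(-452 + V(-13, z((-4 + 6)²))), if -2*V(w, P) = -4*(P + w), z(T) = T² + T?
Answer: I*√438 ≈ 20.928*I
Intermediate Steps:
z(T) = T + T²
V(w, P) = 2*P + 2*w (V(w, P) = -(-2)*(P + w) = -(-4*P - 4*w)/2 = 2*P + 2*w)
√(-452 + V(-13, z((-4 + 6)²))) = √(-452 + (2*((-4 + 6)²*(1 + (-4 + 6)²)) + 2*(-13))) = √(-452 + (2*(2²*(1 + 2²)) - 26)) = √(-452 + (2*(4*(1 + 4)) - 26)) = √(-452 + (2*(4*5) - 26)) = √(-452 + (2*20 - 26)) = √(-452 + (40 - 26)) = √(-452 + 14) = √(-438) = I*√438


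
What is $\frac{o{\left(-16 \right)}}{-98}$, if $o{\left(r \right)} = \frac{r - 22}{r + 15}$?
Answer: $- \frac{19}{49} \approx -0.38775$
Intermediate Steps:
$o{\left(r \right)} = \frac{-22 + r}{15 + r}$
$\frac{o{\left(-16 \right)}}{-98} = \frac{\frac{1}{15 - 16} \left(-22 - 16\right)}{-98} = \frac{1}{-1} \left(-38\right) \left(- \frac{1}{98}\right) = \left(-1\right) \left(-38\right) \left(- \frac{1}{98}\right) = 38 \left(- \frac{1}{98}\right) = - \frac{19}{49}$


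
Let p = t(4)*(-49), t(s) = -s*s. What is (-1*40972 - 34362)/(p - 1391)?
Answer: 75334/607 ≈ 124.11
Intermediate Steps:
t(s) = -s**2
p = 784 (p = -1*4**2*(-49) = -1*16*(-49) = -16*(-49) = 784)
(-1*40972 - 34362)/(p - 1391) = (-1*40972 - 34362)/(784 - 1391) = (-40972 - 34362)/(-607) = -75334*(-1/607) = 75334/607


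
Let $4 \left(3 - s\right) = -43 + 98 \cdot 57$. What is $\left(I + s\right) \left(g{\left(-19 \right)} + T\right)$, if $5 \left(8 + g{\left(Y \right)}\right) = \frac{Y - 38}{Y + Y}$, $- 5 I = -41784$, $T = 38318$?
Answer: $\frac{53435589543}{200} \approx 2.6718 \cdot 10^{8}$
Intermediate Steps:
$I = \frac{41784}{5}$ ($I = \left(- \frac{1}{5}\right) \left(-41784\right) = \frac{41784}{5} \approx 8356.8$)
$g{\left(Y \right)} = -8 + \frac{-38 + Y}{10 Y}$ ($g{\left(Y \right)} = -8 + \frac{\left(Y - 38\right) \frac{1}{Y + Y}}{5} = -8 + \frac{\left(-38 + Y\right) \frac{1}{2 Y}}{5} = -8 + \frac{\frac{1}{2} \frac{1}{Y} \left(-38 + Y\right)}{5} = -8 + \frac{-38 + Y}{10 Y}$)
$s = - \frac{5531}{4}$ ($s = 3 - \frac{-43 + 98 \cdot 57}{4} = 3 - \frac{-43 + 5586}{4} = 3 - \frac{5543}{4} = - \frac{5531}{4} \approx -1382.8$)
$\left(I + s\right) \left(g{\left(-19 \right)} + T\right) = \left(\frac{41784}{5} - \frac{5531}{4}\right) \left(\frac{-38 - -1501}{10 \left(-19\right)} + 38318\right) = \frac{139481 \left(\frac{1}{10} \left(- \frac{1}{19}\right) \left(-38 + 1501\right) + 38318\right)}{20} = \frac{139481 \left(\frac{1}{10} \left(- \frac{1}{19}\right) 1463 + 38318\right)}{20} = \frac{139481 \left(- \frac{77}{10} + 38318\right)}{20} = \frac{139481}{20} \cdot \frac{383103}{10} = \frac{53435589543}{200}$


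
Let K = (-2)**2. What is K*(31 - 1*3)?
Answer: 112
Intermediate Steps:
K = 4
K*(31 - 1*3) = 4*(31 - 1*3) = 4*(31 - 3) = 4*28 = 112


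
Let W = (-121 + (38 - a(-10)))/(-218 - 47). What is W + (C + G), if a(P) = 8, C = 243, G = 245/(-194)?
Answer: 12445359/51410 ≈ 242.08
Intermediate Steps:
G = -245/194 (G = 245*(-1/194) = -245/194 ≈ -1.2629)
W = 91/265 (W = (-121 + (38 - 1*8))/(-218 - 47) = (-121 + (38 - 8))/(-265) = (-121 + 30)*(-1/265) = -91*(-1/265) = 91/265 ≈ 0.34340)
W + (C + G) = 91/265 + (243 - 245/194) = 91/265 + 46897/194 = 12445359/51410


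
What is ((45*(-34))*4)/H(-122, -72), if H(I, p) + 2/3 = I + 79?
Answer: 18360/131 ≈ 140.15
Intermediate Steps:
H(I, p) = 235/3 + I (H(I, p) = -⅔ + (I + 79) = -⅔ + (79 + I) = 235/3 + I)
((45*(-34))*4)/H(-122, -72) = ((45*(-34))*4)/(235/3 - 122) = (-1530*4)/(-131/3) = -6120*(-3/131) = 18360/131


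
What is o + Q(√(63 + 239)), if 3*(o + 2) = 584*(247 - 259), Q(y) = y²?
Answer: -2036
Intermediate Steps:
o = -2338 (o = -2 + (584*(247 - 259))/3 = -2 + (584*(-12))/3 = -2 + (⅓)*(-7008) = -2 - 2336 = -2338)
o + Q(√(63 + 239)) = -2338 + (√(63 + 239))² = -2338 + (√302)² = -2338 + 302 = -2036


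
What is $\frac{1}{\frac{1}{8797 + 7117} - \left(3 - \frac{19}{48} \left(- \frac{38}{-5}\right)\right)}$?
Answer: $\frac{954840}{8017} \approx 119.1$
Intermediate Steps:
$\frac{1}{\frac{1}{8797 + 7117} - \left(3 - \frac{19}{48} \left(- \frac{38}{-5}\right)\right)} = \frac{1}{\frac{1}{15914} - \left(3 - 19 \cdot \frac{1}{48} \left(\left(-38\right) \left(- \frac{1}{5}\right)\right)\right)} = \frac{1}{\frac{1}{15914} + \left(\frac{19}{48} \cdot \frac{38}{5} - 3\right)} = \frac{1}{\frac{1}{15914} + \left(\frac{361}{120} - 3\right)} = \frac{1}{\frac{1}{15914} + \frac{1}{120}} = \frac{1}{\frac{8017}{954840}} = \frac{954840}{8017}$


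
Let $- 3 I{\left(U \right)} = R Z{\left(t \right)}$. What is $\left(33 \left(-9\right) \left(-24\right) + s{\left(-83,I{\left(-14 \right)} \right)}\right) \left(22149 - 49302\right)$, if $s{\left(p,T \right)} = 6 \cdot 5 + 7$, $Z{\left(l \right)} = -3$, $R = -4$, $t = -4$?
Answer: $-194551245$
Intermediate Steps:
$I{\left(U \right)} = -4$ ($I{\left(U \right)} = - \frac{\left(-4\right) \left(-3\right)}{3} = \left(- \frac{1}{3}\right) 12 = -4$)
$s{\left(p,T \right)} = 37$ ($s{\left(p,T \right)} = 30 + 7 = 37$)
$\left(33 \left(-9\right) \left(-24\right) + s{\left(-83,I{\left(-14 \right)} \right)}\right) \left(22149 - 49302\right) = \left(33 \left(-9\right) \left(-24\right) + 37\right) \left(22149 - 49302\right) = \left(\left(-297\right) \left(-24\right) + 37\right) \left(-27153\right) = \left(7128 + 37\right) \left(-27153\right) = 7165 \left(-27153\right) = -194551245$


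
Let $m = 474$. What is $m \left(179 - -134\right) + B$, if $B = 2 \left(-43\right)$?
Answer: $148276$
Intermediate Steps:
$B = -86$
$m \left(179 - -134\right) + B = 474 \left(179 - -134\right) - 86 = 474 \left(179 + 134\right) - 86 = 474 \cdot 313 - 86 = 148362 - 86 = 148276$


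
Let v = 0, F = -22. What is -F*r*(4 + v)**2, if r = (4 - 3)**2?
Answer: 352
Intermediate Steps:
r = 1 (r = 1**2 = 1)
-F*r*(4 + v)**2 = -(-22*1)*(4 + 0)**2 = -(-22)*4**2 = -(-22)*16 = -1*(-352) = 352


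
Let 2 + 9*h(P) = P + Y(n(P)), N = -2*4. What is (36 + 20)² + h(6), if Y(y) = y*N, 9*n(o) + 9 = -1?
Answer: 254132/81 ≈ 3137.4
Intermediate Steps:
n(o) = -10/9 (n(o) = -1 + (⅑)*(-1) = -1 - ⅑ = -10/9)
N = -8
Y(y) = -8*y (Y(y) = y*(-8) = -8*y)
h(P) = 62/81 + P/9 (h(P) = -2/9 + (P - 8*(-10/9))/9 = -2/9 + (P + 80/9)/9 = -2/9 + (80/9 + P)/9 = -2/9 + (80/81 + P/9) = 62/81 + P/9)
(36 + 20)² + h(6) = (36 + 20)² + (62/81 + (⅑)*6) = 56² + (62/81 + ⅔) = 3136 + 116/81 = 254132/81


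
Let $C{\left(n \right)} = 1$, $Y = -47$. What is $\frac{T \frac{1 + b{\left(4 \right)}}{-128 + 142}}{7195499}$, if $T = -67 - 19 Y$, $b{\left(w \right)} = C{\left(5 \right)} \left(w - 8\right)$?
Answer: $- \frac{177}{7195499} \approx -2.4599 \cdot 10^{-5}$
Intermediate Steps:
$b{\left(w \right)} = -8 + w$ ($b{\left(w \right)} = 1 \left(w - 8\right) = 1 \left(-8 + w\right) = -8 + w$)
$T = 826$ ($T = -67 - -893 = -67 + 893 = 826$)
$\frac{T \frac{1 + b{\left(4 \right)}}{-128 + 142}}{7195499} = \frac{826 \frac{1 + \left(-8 + 4\right)}{-128 + 142}}{7195499} = 826 \frac{1 - 4}{14} \cdot \frac{1}{7195499} = 826 \left(\left(-3\right) \frac{1}{14}\right) \frac{1}{7195499} = 826 \left(- \frac{3}{14}\right) \frac{1}{7195499} = \left(-177\right) \frac{1}{7195499} = - \frac{177}{7195499}$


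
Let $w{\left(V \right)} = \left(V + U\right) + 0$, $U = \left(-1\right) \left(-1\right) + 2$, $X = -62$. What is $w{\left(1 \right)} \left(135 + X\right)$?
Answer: $292$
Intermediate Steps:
$U = 3$ ($U = 1 + 2 = 3$)
$w{\left(V \right)} = 3 + V$ ($w{\left(V \right)} = \left(V + 3\right) + 0 = \left(3 + V\right) + 0 = 3 + V$)
$w{\left(1 \right)} \left(135 + X\right) = \left(3 + 1\right) \left(135 - 62\right) = 4 \cdot 73 = 292$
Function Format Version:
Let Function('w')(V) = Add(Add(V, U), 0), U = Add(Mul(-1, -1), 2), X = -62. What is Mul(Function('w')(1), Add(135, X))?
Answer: 292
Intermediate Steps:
U = 3 (U = Add(1, 2) = 3)
Function('w')(V) = Add(3, V) (Function('w')(V) = Add(Add(V, 3), 0) = Add(Add(3, V), 0) = Add(3, V))
Mul(Function('w')(1), Add(135, X)) = Mul(Add(3, 1), Add(135, -62)) = Mul(4, 73) = 292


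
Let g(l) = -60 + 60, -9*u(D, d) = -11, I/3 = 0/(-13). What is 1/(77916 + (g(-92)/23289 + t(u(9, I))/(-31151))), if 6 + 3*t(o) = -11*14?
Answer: 93453/7281484108 ≈ 1.2834e-5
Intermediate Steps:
I = 0 (I = 3*(0/(-13)) = 3*(0*(-1/13)) = 3*0 = 0)
u(D, d) = 11/9 (u(D, d) = -⅑*(-11) = 11/9)
g(l) = 0
t(o) = -160/3 (t(o) = -2 + (-11*14)/3 = -2 + (⅓)*(-154) = -2 - 154/3 = -160/3)
1/(77916 + (g(-92)/23289 + t(u(9, I))/(-31151))) = 1/(77916 + (0/23289 - 160/3/(-31151))) = 1/(77916 + (0*(1/23289) - 160/3*(-1/31151))) = 1/(77916 + (0 + 160/93453)) = 1/(77916 + 160/93453) = 1/(7281484108/93453) = 93453/7281484108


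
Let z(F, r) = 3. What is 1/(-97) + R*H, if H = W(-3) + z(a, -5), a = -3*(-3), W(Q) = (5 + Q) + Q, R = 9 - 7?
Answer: 387/97 ≈ 3.9897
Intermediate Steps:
R = 2
W(Q) = 5 + 2*Q
a = 9
H = 2 (H = (5 + 2*(-3)) + 3 = (5 - 6) + 3 = -1 + 3 = 2)
1/(-97) + R*H = 1/(-97) + 2*2 = -1/97 + 4 = 387/97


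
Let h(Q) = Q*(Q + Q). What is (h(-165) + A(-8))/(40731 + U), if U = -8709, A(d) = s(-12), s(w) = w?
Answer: 9073/5337 ≈ 1.7000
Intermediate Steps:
A(d) = -12
h(Q) = 2*Q² (h(Q) = Q*(2*Q) = 2*Q²)
(h(-165) + A(-8))/(40731 + U) = (2*(-165)² - 12)/(40731 - 8709) = (2*27225 - 12)/32022 = (54450 - 12)*(1/32022) = 54438*(1/32022) = 9073/5337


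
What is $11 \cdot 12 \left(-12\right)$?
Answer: $-1584$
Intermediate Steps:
$11 \cdot 12 \left(-12\right) = 132 \left(-12\right) = -1584$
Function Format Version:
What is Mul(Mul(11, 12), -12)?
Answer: -1584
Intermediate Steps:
Mul(Mul(11, 12), -12) = Mul(132, -12) = -1584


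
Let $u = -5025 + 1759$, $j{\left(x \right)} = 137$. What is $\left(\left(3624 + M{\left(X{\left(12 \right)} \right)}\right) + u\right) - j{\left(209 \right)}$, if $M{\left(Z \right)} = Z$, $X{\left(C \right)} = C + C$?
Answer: $245$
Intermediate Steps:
$X{\left(C \right)} = 2 C$
$u = -3266$
$\left(\left(3624 + M{\left(X{\left(12 \right)} \right)}\right) + u\right) - j{\left(209 \right)} = \left(\left(3624 + 2 \cdot 12\right) - 3266\right) - 137 = \left(\left(3624 + 24\right) - 3266\right) - 137 = \left(3648 - 3266\right) - 137 = 382 - 137 = 245$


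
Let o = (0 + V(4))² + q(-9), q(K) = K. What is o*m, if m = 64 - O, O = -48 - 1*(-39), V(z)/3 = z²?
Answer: 167535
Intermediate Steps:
V(z) = 3*z²
O = -9 (O = -48 + 39 = -9)
o = 2295 (o = (0 + 3*4²)² - 9 = (0 + 3*16)² - 9 = (0 + 48)² - 9 = 48² - 9 = 2304 - 9 = 2295)
m = 73 (m = 64 - 1*(-9) = 64 + 9 = 73)
o*m = 2295*73 = 167535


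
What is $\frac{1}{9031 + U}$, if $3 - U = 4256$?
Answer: $\frac{1}{4778} \approx 0.00020929$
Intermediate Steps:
$U = -4253$ ($U = 3 - 4256 = -4253$)
$\frac{1}{9031 + U} = \frac{1}{9031 - 4253} = \frac{1}{4778}$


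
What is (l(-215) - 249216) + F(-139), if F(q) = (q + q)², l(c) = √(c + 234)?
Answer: -171932 + √19 ≈ -1.7193e+5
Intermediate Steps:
l(c) = √(234 + c)
F(q) = 4*q² (F(q) = (2*q)² = 4*q²)
(l(-215) - 249216) + F(-139) = (√(234 - 215) - 249216) + 4*(-139)² = (√19 - 249216) + 4*19321 = (-249216 + √19) + 77284 = -171932 + √19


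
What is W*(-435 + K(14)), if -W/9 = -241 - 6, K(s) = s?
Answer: -935883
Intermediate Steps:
W = 2223 (W = -9*(-241 - 6) = -9*(-247) = 2223)
W*(-435 + K(14)) = 2223*(-435 + 14) = 2223*(-421) = -935883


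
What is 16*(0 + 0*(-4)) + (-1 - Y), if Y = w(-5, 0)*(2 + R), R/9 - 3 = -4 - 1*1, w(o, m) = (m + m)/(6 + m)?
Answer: -1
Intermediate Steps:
w(o, m) = 2*m/(6 + m) (w(o, m) = (2*m)/(6 + m) = 2*m/(6 + m))
R = -18 (R = 27 + 9*(-4 - 1*1) = 27 + 9*(-4 - 1) = 27 + 9*(-5) = 27 - 45 = -18)
Y = 0 (Y = (2*0/(6 + 0))*(2 - 18) = (2*0/6)*(-16) = (2*0*(⅙))*(-16) = 0*(-16) = 0)
16*(0 + 0*(-4)) + (-1 - Y) = 16*(0 + 0*(-4)) + (-1 - 1*0) = 16*(0 + 0) + (-1 + 0) = 16*0 - 1 = 0 - 1 = -1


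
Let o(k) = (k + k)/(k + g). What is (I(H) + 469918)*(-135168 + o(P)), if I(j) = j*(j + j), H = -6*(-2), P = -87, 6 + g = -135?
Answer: -1207572469565/19 ≈ -6.3556e+10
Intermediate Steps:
g = -141 (g = -6 - 135 = -141)
H = 12
I(j) = 2*j² (I(j) = j*(2*j) = 2*j²)
o(k) = 2*k/(-141 + k) (o(k) = (k + k)/(k - 141) = (2*k)/(-141 + k) = 2*k/(-141 + k))
(I(H) + 469918)*(-135168 + o(P)) = (2*12² + 469918)*(-135168 + 2*(-87)/(-141 - 87)) = (2*144 + 469918)*(-135168 + 2*(-87)/(-228)) = (288 + 469918)*(-135168 + 2*(-87)*(-1/228)) = 470206*(-135168 + 29/38) = 470206*(-5136355/38) = -1207572469565/19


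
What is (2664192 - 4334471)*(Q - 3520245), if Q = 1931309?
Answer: 2653966433144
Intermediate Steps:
(2664192 - 4334471)*(Q - 3520245) = (2664192 - 4334471)*(1931309 - 3520245) = -1670279*(-1588936) = 2653966433144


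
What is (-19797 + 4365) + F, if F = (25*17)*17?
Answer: -8207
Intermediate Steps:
F = 7225 (F = 425*17 = 7225)
(-19797 + 4365) + F = (-19797 + 4365) + 7225 = -15432 + 7225 = -8207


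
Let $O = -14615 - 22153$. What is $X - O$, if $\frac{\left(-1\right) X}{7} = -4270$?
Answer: $66658$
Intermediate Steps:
$X = 29890$ ($X = \left(-7\right) \left(-4270\right) = 29890$)
$O = -36768$
$X - O = 29890 - -36768 = 29890 + 36768 = 66658$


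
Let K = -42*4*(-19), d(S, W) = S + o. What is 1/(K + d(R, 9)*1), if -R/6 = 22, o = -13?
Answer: 1/3047 ≈ 0.00032819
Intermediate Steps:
R = -132 (R = -6*22 = -132)
d(S, W) = -13 + S (d(S, W) = S - 13 = -13 + S)
K = 3192 (K = -168*(-19) = 3192)
1/(K + d(R, 9)*1) = 1/(3192 + (-13 - 132)*1) = 1/(3192 - 145*1) = 1/(3192 - 145) = 1/3047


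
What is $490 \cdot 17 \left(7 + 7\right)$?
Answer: $116620$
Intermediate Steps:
$490 \cdot 17 \left(7 + 7\right) = 490 \cdot 17 \cdot 14 = 490 \cdot 238 = 116620$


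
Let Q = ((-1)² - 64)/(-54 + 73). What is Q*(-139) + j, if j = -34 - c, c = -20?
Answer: 8491/19 ≈ 446.89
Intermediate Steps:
Q = -63/19 (Q = (1 - 64)/19 = -63*1/19 = -63/19 ≈ -3.3158)
j = -14 (j = -34 - 1*(-20) = -34 + 20 = -14)
Q*(-139) + j = -63/19*(-139) - 14 = 8757/19 - 14 = 8491/19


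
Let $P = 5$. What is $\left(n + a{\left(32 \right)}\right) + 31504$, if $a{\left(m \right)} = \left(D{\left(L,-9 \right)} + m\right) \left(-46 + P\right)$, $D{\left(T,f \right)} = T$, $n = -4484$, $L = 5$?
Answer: $25503$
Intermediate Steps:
$a{\left(m \right)} = -205 - 41 m$ ($a{\left(m \right)} = \left(5 + m\right) \left(-46 + 5\right) = \left(5 + m\right) \left(-41\right) = -205 - 41 m$)
$\left(n + a{\left(32 \right)}\right) + 31504 = \left(-4484 - 1517\right) + 31504 = -6001 + 31504 = 25503$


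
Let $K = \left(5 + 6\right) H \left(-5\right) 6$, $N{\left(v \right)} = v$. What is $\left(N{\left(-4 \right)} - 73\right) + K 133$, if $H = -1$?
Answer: $43813$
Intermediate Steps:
$K = 330$ ($K = \left(5 + 6\right) \left(-1\right) \left(-5\right) 6 = 11 \left(-1\right) \left(-5\right) 6 = \left(-11\right) \left(-5\right) 6 = 55 \cdot 6 = 330$)
$\left(N{\left(-4 \right)} - 73\right) + K 133 = \left(-4 - 73\right) + 330 \cdot 133 = \left(-4 - 73\right) + 43890 = -77 + 43890 = 43813$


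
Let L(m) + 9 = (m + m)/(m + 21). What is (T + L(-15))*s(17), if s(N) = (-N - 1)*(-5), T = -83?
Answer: -8730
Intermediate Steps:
s(N) = 5 + 5*N (s(N) = (-1 - N)*(-5) = 5 + 5*N)
L(m) = -9 + 2*m/(21 + m) (L(m) = -9 + (m + m)/(m + 21) = -9 + (2*m)/(21 + m) = -9 + 2*m/(21 + m))
(T + L(-15))*s(17) = (-83 + 7*(-27 - 1*(-15))/(21 - 15))*(5 + 5*17) = (-83 + 7*(-27 + 15)/6)*(5 + 85) = (-83 + 7*(⅙)*(-12))*90 = (-83 - 14)*90 = -97*90 = -8730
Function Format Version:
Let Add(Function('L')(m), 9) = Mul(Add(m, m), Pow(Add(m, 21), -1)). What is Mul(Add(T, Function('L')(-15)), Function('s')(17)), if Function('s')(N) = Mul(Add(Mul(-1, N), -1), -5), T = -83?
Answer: -8730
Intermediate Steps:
Function('s')(N) = Add(5, Mul(5, N)) (Function('s')(N) = Mul(Add(-1, Mul(-1, N)), -5) = Add(5, Mul(5, N)))
Function('L')(m) = Add(-9, Mul(2, m, Pow(Add(21, m), -1))) (Function('L')(m) = Add(-9, Mul(Add(m, m), Pow(Add(m, 21), -1))) = Add(-9, Mul(Mul(2, m), Pow(Add(21, m), -1))) = Add(-9, Mul(2, m, Pow(Add(21, m), -1))))
Mul(Add(T, Function('L')(-15)), Function('s')(17)) = Mul(Add(-83, Mul(7, Pow(Add(21, -15), -1), Add(-27, Mul(-1, -15)))), Add(5, Mul(5, 17))) = Mul(Add(-83, Mul(7, Pow(6, -1), Add(-27, 15))), Add(5, 85)) = Mul(Add(-83, Mul(7, Rational(1, 6), -12)), 90) = Mul(Add(-83, -14), 90) = Mul(-97, 90) = -8730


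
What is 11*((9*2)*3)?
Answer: 594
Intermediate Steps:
11*((9*2)*3) = 11*(18*3) = 11*54 = 594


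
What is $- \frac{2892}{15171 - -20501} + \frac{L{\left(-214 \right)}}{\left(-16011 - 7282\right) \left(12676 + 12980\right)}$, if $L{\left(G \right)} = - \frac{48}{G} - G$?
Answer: $- \frac{11557885228621}{142562606802252} \approx -0.081072$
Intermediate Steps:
$L{\left(G \right)} = - G - \frac{48}{G}$
$- \frac{2892}{15171 - -20501} + \frac{L{\left(-214 \right)}}{\left(-16011 - 7282\right) \left(12676 + 12980\right)} = - \frac{2892}{15171 - -20501} + \frac{\left(-1\right) \left(-214\right) - \frac{48}{-214}}{\left(-16011 - 7282\right) \left(12676 + 12980\right)} = - \frac{2892}{15171 + 20501} + \frac{214 - - \frac{24}{107}}{\left(-23293\right) 25656} = - \frac{2892}{35672} + \frac{214 + \frac{24}{107}}{-597605208} = \left(-2892\right) \frac{1}{35672} + \frac{22922}{107} \left(- \frac{1}{597605208}\right) = - \frac{723}{8918} - \frac{11461}{31971878628} = - \frac{11557885228621}{142562606802252}$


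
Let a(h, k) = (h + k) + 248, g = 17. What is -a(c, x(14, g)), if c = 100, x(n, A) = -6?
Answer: -342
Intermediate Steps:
a(h, k) = 248 + h + k
-a(c, x(14, g)) = -(248 + 100 - 6) = -1*342 = -342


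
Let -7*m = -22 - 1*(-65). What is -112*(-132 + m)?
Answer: 15472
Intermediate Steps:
m = -43/7 (m = -(-22 - 1*(-65))/7 = -(-22 + 65)/7 = -⅐*43 = -43/7 ≈ -6.1429)
-112*(-132 + m) = -112*(-132 - 43/7) = -112*(-967/7) = 15472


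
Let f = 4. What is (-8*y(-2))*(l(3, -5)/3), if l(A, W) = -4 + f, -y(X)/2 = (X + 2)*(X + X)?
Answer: 0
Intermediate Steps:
y(X) = -4*X*(2 + X) (y(X) = -2*(X + 2)*(X + X) = -2*(2 + X)*2*X = -4*X*(2 + X))
l(A, W) = 0 (l(A, W) = -4 + 4 = 0)
(-8*y(-2))*(l(3, -5)/3) = (-(-32)*(-2)*(2 - 2))*(0/3) = (-(-32)*(-2)*0)*((⅓)*0) = -8*0*0 = 0*0 = 0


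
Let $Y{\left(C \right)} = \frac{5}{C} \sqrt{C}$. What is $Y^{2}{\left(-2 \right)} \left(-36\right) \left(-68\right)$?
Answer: $-30600$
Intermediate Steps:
$Y{\left(C \right)} = \frac{5}{\sqrt{C}}$
$Y^{2}{\left(-2 \right)} \left(-36\right) \left(-68\right) = \left(\frac{5}{i \sqrt{2}}\right)^{2} \left(-36\right) \left(-68\right) = \left(5 \left(- \frac{i \sqrt{2}}{2}\right)\right)^{2} \left(-36\right) \left(-68\right) = \left(- \frac{5 i \sqrt{2}}{2}\right)^{2} \left(-36\right) \left(-68\right) = \left(- \frac{25}{2}\right) \left(-36\right) \left(-68\right) = 450 \left(-68\right) = -30600$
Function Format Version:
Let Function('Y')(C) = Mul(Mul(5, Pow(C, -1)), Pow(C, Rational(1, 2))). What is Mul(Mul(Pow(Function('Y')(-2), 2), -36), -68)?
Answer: -30600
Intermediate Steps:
Function('Y')(C) = Mul(5, Pow(C, Rational(-1, 2)))
Mul(Mul(Pow(Function('Y')(-2), 2), -36), -68) = Mul(Mul(Pow(Mul(5, Pow(-2, Rational(-1, 2))), 2), -36), -68) = Mul(Mul(Pow(Mul(5, Mul(Rational(-1, 2), I, Pow(2, Rational(1, 2)))), 2), -36), -68) = Mul(Mul(Pow(Mul(Rational(-5, 2), I, Pow(2, Rational(1, 2))), 2), -36), -68) = Mul(Mul(Rational(-25, 2), -36), -68) = Mul(450, -68) = -30600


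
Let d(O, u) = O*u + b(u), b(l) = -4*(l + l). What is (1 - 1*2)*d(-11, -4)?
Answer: -76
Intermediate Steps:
b(l) = -8*l
d(O, u) = -8*u + O*u (d(O, u) = O*u - 8*u = -8*u + O*u)
(1 - 1*2)*d(-11, -4) = (1 - 1*2)*(-4*(-8 - 11)) = (1 - 2)*(-4*(-19)) = -1*76 = -76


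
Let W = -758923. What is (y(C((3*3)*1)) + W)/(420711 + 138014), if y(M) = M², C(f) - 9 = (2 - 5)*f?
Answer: -758599/558725 ≈ -1.3577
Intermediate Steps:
C(f) = 9 - 3*f (C(f) = 9 + (2 - 5)*f = 9 - 3*f)
(y(C((3*3)*1)) + W)/(420711 + 138014) = ((9 - 3*3*3)² - 758923)/(420711 + 138014) = ((9 - 27)² - 758923)/558725 = ((9 - 3*9)² - 758923)*(1/558725) = ((9 - 27)² - 758923)*(1/558725) = ((-18)² - 758923)*(1/558725) = (324 - 758923)*(1/558725) = -758599*1/558725 = -758599/558725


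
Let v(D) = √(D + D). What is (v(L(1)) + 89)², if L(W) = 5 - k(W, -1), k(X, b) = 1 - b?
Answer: (89 + √6)² ≈ 8363.0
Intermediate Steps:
L(W) = 3 (L(W) = 5 - (1 - 1*(-1)) = 5 - (1 + 1) = 5 - 1*2 = 5 - 2 = 3)
v(D) = √2*√D (v(D) = √(2*D) = √2*√D)
(v(L(1)) + 89)² = (√2*√3 + 89)² = (√6 + 89)² = (89 + √6)²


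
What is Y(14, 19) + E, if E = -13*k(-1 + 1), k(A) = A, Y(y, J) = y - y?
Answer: 0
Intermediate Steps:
Y(y, J) = 0
E = 0 (E = -13*(-1 + 1) = -13*0 = 0)
Y(14, 19) + E = 0 + 0 = 0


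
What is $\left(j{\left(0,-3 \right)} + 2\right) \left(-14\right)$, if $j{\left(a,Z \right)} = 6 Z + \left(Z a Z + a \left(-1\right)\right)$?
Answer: $224$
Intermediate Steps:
$j{\left(a,Z \right)} = - a + 6 Z + a Z^{2}$ ($j{\left(a,Z \right)} = 6 Z + \left(a Z^{2} - a\right) = 6 Z + \left(- a + a Z^{2}\right) = - a + 6 Z + a Z^{2}$)
$\left(j{\left(0,-3 \right)} + 2\right) \left(-14\right) = \left(\left(\left(-1\right) 0 + 6 \left(-3\right) + 0 \left(-3\right)^{2}\right) + 2\right) \left(-14\right) = \left(\left(0 - 18 + 0 \cdot 9\right) + 2\right) \left(-14\right) = \left(\left(0 - 18 + 0\right) + 2\right) \left(-14\right) = \left(-18 + 2\right) \left(-14\right) = \left(-16\right) \left(-14\right) = 224$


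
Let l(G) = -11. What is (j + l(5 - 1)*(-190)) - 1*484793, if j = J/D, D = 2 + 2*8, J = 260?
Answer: -4344197/9 ≈ -4.8269e+5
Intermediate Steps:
D = 18 (D = 2 + 16 = 18)
j = 130/9 (j = 260/18 = 260*(1/18) = 130/9 ≈ 14.444)
(j + l(5 - 1)*(-190)) - 1*484793 = (130/9 - 11*(-190)) - 1*484793 = (130/9 + 2090) - 484793 = 18940/9 - 484793 = -4344197/9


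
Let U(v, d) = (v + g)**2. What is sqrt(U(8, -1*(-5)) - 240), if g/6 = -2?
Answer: 4*I*sqrt(14) ≈ 14.967*I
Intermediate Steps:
g = -12 (g = 6*(-2) = -12)
U(v, d) = (-12 + v)**2 (U(v, d) = (v - 12)**2 = (-12 + v)**2)
sqrt(U(8, -1*(-5)) - 240) = sqrt((-12 + 8)**2 - 240) = sqrt((-4)**2 - 240) = sqrt(16 - 240) = sqrt(-224) = 4*I*sqrt(14)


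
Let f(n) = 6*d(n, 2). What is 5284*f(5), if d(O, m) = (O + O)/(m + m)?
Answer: 79260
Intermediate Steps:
d(O, m) = O/m (d(O, m) = (2*O)/((2*m)) = (2*O)*(1/(2*m)) = O/m)
f(n) = 3*n (f(n) = 6*(n/2) = 3*n)
5284*f(5) = 5284*(3*5) = 5284*15 = 79260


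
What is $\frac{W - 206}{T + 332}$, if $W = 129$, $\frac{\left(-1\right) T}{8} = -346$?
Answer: $- \frac{77}{3100} \approx -0.024839$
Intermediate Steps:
$T = 2768$ ($T = \left(-8\right) \left(-346\right) = 2768$)
$\frac{W - 206}{T + 332} = \frac{129 - 206}{2768 + 332} = - \frac{77}{3100}$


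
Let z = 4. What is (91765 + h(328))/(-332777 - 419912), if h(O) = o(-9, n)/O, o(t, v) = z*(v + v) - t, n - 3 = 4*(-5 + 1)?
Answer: -30098825/246881992 ≈ -0.12192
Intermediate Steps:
n = -13 (n = 3 + 4*(-5 + 1) = 3 + 4*(-4) = 3 - 16 = -13)
o(t, v) = -t + 8*v (o(t, v) = 4*(v + v) - t = 4*(2*v) - t = 8*v - t = -t + 8*v)
h(O) = -95/O (h(O) = (-1*(-9) + 8*(-13))/O = (9 - 104)/O = -95/O)
(91765 + h(328))/(-332777 - 419912) = (91765 - 95/328)/(-332777 - 419912) = (91765 - 95*1/328)/(-752689) = (91765 - 95/328)*(-1/752689) = (30098825/328)*(-1/752689) = -30098825/246881992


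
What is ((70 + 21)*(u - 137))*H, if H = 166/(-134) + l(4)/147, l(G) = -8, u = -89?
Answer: 37421306/1407 ≈ 26597.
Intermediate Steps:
H = -12737/9849 (H = 166/(-134) - 8/147 = 166*(-1/134) - 8*1/147 = -83/67 - 8/147 = -12737/9849 ≈ -1.2932)
((70 + 21)*(u - 137))*H = ((70 + 21)*(-89 - 137))*(-12737/9849) = (91*(-226))*(-12737/9849) = -20566*(-12737/9849) = 37421306/1407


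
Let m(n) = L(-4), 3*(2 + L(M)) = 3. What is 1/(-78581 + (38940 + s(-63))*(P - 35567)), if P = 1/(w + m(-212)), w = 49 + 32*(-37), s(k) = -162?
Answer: -568/783439980965 ≈ -7.2501e-10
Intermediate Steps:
L(M) = -1 (L(M) = -2 + (⅓)*3 = -2 + 1 = -1)
w = -1135 (w = 49 - 1184 = -1135)
m(n) = -1
P = -1/1136 (P = 1/(-1135 - 1) = 1/(-1136) = -1/1136 ≈ -0.00088028)
1/(-78581 + (38940 + s(-63))*(P - 35567)) = 1/(-78581 + (38940 - 162)*(-1/1136 - 35567)) = 1/(-78581 + 38778*(-40404113/1136)) = 1/(-78581 - 783395346957/568) = 1/(-783439980965/568) = -568/783439980965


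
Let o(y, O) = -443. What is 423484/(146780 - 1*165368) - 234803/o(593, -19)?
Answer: 1044228688/2058621 ≈ 507.25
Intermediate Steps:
423484/(146780 - 1*165368) - 234803/o(593, -19) = 423484/(146780 - 1*165368) - 234803/(-443) = 423484/(146780 - 165368) - 234803*(-1/443) = 423484/(-18588) + 234803/443 = 423484*(-1/18588) + 234803/443 = -105871/4647 + 234803/443 = 1044228688/2058621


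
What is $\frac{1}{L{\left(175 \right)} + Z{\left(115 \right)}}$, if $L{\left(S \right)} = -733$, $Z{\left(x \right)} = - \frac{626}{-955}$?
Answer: $- \frac{955}{699389} \approx -0.0013655$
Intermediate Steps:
$Z{\left(x \right)} = \frac{626}{955}$ ($Z{\left(x \right)} = \left(-626\right) \left(- \frac{1}{955}\right) = \frac{626}{955}$)
$\frac{1}{L{\left(175 \right)} + Z{\left(115 \right)}} = \frac{1}{-733 + \frac{626}{955}} = \frac{1}{- \frac{699389}{955}} = - \frac{955}{699389}$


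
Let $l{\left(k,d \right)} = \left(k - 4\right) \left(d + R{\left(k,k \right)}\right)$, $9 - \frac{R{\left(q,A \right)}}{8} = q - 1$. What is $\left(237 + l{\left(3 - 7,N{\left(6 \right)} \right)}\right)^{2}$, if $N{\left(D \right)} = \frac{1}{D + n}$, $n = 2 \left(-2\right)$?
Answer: $439569$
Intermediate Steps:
$R{\left(q,A \right)} = 80 - 8 q$ ($R{\left(q,A \right)} = 72 - 8 \left(q - 1\right) = 72 - 8 \left(-1 + q\right) = 72 - \left(-8 + 8 q\right) = 80 - 8 q$)
$n = -4$
$N{\left(D \right)} = \frac{1}{-4 + D}$ ($N{\left(D \right)} = \frac{1}{D - 4} = \frac{1}{-4 + D}$)
$l{\left(k,d \right)} = \left(-4 + k\right) \left(80 + d - 8 k\right)$ ($l{\left(k,d \right)} = \left(k - 4\right) \left(d - \left(-80 + 8 k\right)\right) = \left(-4 + k\right) \left(80 + d - 8 k\right)$)
$\left(237 + l{\left(3 - 7,N{\left(6 \right)} \right)}\right)^{2} = \left(237 - \left(320 - 112 \left(3 - 7\right) + \frac{4}{-4 + 6} + 8 \left(3 - 7\right)^{2} - \frac{3 - 7}{-4 + 6}\right)\right)^{2} = \left(237 - \left(768 + 2 + 128 - \frac{1}{2} \left(-4\right)\right)\right)^{2} = \left(237 - 900\right)^{2} = \left(-663\right)^{2} = 439569$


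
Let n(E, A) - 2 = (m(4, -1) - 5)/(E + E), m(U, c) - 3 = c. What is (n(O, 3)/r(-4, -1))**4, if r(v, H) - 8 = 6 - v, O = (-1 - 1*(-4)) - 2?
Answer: 1/1679616 ≈ 5.9537e-7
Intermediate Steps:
O = 1 (O = (-1 + 4) - 2 = 3 - 2 = 1)
m(U, c) = 3 + c
r(v, H) = 14 - v (r(v, H) = 8 + (6 - v) = 14 - v)
n(E, A) = 2 - 3/(2*E) (n(E, A) = 2 + ((3 - 1) - 5)/(E + E) = 2 + (2 - 5)/((2*E)) = 2 - 3/(2*E))
(n(O, 3)/r(-4, -1))**4 = ((2 - 3/2/1)/(14 - 1*(-4)))**4 = ((2 - 3/2*1)/(14 + 4))**4 = ((2 - 3/2)/18)**4 = ((1/2)*(1/18))**4 = (1/36)**4 = 1/1679616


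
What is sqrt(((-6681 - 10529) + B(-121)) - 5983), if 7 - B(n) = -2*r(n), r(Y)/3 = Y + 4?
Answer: 4*I*sqrt(1493) ≈ 154.56*I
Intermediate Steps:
r(Y) = 12 + 3*Y (r(Y) = 3*(Y + 4) = 3*(4 + Y) = 12 + 3*Y)
B(n) = 31 + 6*n (B(n) = 7 - (-2)*(12 + 3*n) = 7 - (-24 - 6*n) = 7 + (24 + 6*n) = 31 + 6*n)
sqrt(((-6681 - 10529) + B(-121)) - 5983) = sqrt(((-6681 - 10529) + (31 + 6*(-121))) - 5983) = sqrt((-17210 + (31 - 726)) - 5983) = sqrt((-17210 - 695) - 5983) = sqrt(-17905 - 5983) = sqrt(-23888) = 4*I*sqrt(1493)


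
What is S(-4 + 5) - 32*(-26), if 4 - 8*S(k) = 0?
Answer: 1665/2 ≈ 832.50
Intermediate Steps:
S(k) = ½ (S(k) = ½ - ⅛*0 = ½ + 0 = ½)
S(-4 + 5) - 32*(-26) = ½ - 32*(-26) = ½ + 832 = 1665/2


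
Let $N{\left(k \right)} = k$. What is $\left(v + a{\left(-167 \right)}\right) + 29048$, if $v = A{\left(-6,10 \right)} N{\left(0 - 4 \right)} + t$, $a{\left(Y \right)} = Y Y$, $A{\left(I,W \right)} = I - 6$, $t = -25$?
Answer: $56960$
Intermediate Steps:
$A{\left(I,W \right)} = -6 + I$ ($A{\left(I,W \right)} = I - 6 = -6 + I$)
$a{\left(Y \right)} = Y^{2}$
$v = 23$ ($v = \left(-6 - 6\right) \left(0 - 4\right) - 25 = - 12 \left(0 - 4\right) - 25 = \left(-12\right) \left(-4\right) - 25 = 48 - 25 = 23$)
$\left(v + a{\left(-167 \right)}\right) + 29048 = \left(23 + \left(-167\right)^{2}\right) + 29048 = \left(23 + 27889\right) + 29048 = 27912 + 29048 = 56960$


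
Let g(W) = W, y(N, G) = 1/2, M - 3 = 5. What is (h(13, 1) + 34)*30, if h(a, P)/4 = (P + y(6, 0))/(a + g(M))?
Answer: 7200/7 ≈ 1028.6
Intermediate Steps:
M = 8 (M = 3 + 5 = 8)
y(N, G) = ½
h(a, P) = 4*(½ + P)/(8 + a) (h(a, P) = 4*((P + ½)/(a + 8)) = 4*((½ + P)/(8 + a)) = 4*(½ + P)/(8 + a))
(h(13, 1) + 34)*30 = (2*(1 + 2*1)/(8 + 13) + 34)*30 = (2*(1 + 2)/21 + 34)*30 = (2*(1/21)*3 + 34)*30 = (2/7 + 34)*30 = (240/7)*30 = 7200/7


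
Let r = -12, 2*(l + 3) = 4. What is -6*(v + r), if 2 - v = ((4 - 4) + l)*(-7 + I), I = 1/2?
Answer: 99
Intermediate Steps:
I = 1/2 (I = 1*(1/2) = 1/2 ≈ 0.50000)
l = -1 (l = -3 + (1/2)*4 = -3 + 2 = -1)
v = -9/2 (v = 2 - ((4 - 4) - 1)*(-7 + 1/2) = 2 - (0 - 1)*(-13)/2 = 2 - (-1)*(-13)/2 = 2 - 1*13/2 = 2 - 13/2 = -9/2 ≈ -4.5000)
-6*(v + r) = -6*(-9/2 - 12) = -6*(-33/2) = 99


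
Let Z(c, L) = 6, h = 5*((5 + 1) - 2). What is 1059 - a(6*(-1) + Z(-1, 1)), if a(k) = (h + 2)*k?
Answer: 1059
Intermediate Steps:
h = 20 (h = 5*(6 - 2) = 5*4 = 20)
a(k) = 22*k (a(k) = (20 + 2)*k = 22*k)
1059 - a(6*(-1) + Z(-1, 1)) = 1059 - 22*(6*(-1) + 6) = 1059 - 22*(-6 + 6) = 1059 - 22*0 = 1059 - 1*0 = 1059 + 0 = 1059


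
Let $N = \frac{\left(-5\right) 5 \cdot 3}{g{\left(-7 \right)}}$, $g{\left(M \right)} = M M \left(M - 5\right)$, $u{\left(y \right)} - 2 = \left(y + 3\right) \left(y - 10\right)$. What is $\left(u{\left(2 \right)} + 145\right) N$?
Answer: $\frac{2675}{196} \approx 13.648$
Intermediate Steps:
$u{\left(y \right)} = 2 + \left(-10 + y\right) \left(3 + y\right)$ ($u{\left(y \right)} = 2 + \left(y + 3\right) \left(y - 10\right) = 2 + \left(3 + y\right) \left(-10 + y\right) = 2 + \left(-10 + y\right) \left(3 + y\right)$)
$g{\left(M \right)} = M^{2} \left(-5 + M\right)$
$N = \frac{25}{196}$ ($N = \frac{\left(-5\right) 5 \cdot 3}{\left(-7\right)^{2} \left(-5 - 7\right)} = \frac{\left(-25\right) 3}{49 \left(-12\right)} = - \frac{75}{-588} = \left(-75\right) \left(- \frac{1}{588}\right) = \frac{25}{196} \approx 0.12755$)
$\left(u{\left(2 \right)} + 145\right) N = \left(\left(-28 + 2^{2} - 14\right) + 145\right) \frac{25}{196} = \left(\left(-28 + 4 - 14\right) + 145\right) \frac{25}{196} = \left(-38 + 145\right) \frac{25}{196} = 107 \cdot \frac{25}{196} = \frac{2675}{196}$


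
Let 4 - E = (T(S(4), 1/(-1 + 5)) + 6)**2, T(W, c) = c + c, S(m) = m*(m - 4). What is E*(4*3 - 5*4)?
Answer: 306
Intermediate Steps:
S(m) = m*(-4 + m)
T(W, c) = 2*c
E = -153/4 (E = 4 - (2/(-1 + 5) + 6)**2 = 4 - (2/4 + 6)**2 = 4 - (2*(1/4) + 6)**2 = 4 - (1/2 + 6)**2 = 4 - (13/2)**2 = 4 - 1*169/4 = 4 - 169/4 = -153/4 ≈ -38.250)
E*(4*3 - 5*4) = -153*(4*3 - 5*4)/4 = -153*(12 - 20)/4 = -153/4*(-8) = 306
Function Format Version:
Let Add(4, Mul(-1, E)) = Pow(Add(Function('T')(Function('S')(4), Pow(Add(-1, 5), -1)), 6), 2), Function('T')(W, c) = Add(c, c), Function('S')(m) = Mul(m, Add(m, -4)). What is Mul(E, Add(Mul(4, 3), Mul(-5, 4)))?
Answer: 306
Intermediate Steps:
Function('S')(m) = Mul(m, Add(-4, m))
Function('T')(W, c) = Mul(2, c)
E = Rational(-153, 4) (E = Add(4, Mul(-1, Pow(Add(Mul(2, Pow(Add(-1, 5), -1)), 6), 2))) = Add(4, Mul(-1, Pow(Add(Mul(2, Pow(4, -1)), 6), 2))) = Add(4, Mul(-1, Pow(Add(Mul(2, Rational(1, 4)), 6), 2))) = Add(4, Mul(-1, Pow(Add(Rational(1, 2), 6), 2))) = Add(4, Mul(-1, Pow(Rational(13, 2), 2))) = Add(4, Mul(-1, Rational(169, 4))) = Add(4, Rational(-169, 4)) = Rational(-153, 4) ≈ -38.250)
Mul(E, Add(Mul(4, 3), Mul(-5, 4))) = Mul(Rational(-153, 4), Add(Mul(4, 3), Mul(-5, 4))) = Mul(Rational(-153, 4), Add(12, -20)) = Mul(Rational(-153, 4), -8) = 306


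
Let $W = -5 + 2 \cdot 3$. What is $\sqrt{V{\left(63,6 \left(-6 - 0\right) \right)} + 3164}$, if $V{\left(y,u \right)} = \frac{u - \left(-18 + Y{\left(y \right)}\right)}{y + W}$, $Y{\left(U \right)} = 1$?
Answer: $\frac{\sqrt{202477}}{8} \approx 56.247$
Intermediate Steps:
$W = 1$ ($W = -5 + 6 = 1$)
$V{\left(y,u \right)} = \frac{17 + u}{1 + y}$ ($V{\left(y,u \right)} = \frac{u + \left(18 - 1\right)}{y + 1} = \frac{u + \left(18 - 1\right)}{1 + y} = \frac{u + 17}{1 + y} = \frac{17 + u}{1 + y}$)
$\sqrt{V{\left(63,6 \left(-6 - 0\right) \right)} + 3164} = \sqrt{\frac{17 + 6 \left(-6 - 0\right)}{1 + 63} + 3164} = \sqrt{\frac{17 + 6 \left(-6 + 0\right)}{64} + 3164} = \sqrt{\frac{17 + 6 \left(-6\right)}{64} + 3164} = \sqrt{\frac{17 - 36}{64} + 3164} = \sqrt{\frac{1}{64} \left(-19\right) + 3164} = \sqrt{- \frac{19}{64} + 3164} = \sqrt{\frac{202477}{64}} = \frac{\sqrt{202477}}{8}$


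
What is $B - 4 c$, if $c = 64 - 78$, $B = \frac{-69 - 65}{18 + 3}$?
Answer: $\frac{1042}{21} \approx 49.619$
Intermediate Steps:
$B = - \frac{134}{21} \approx -6.381$
$c = -14$
$B - 4 c = - \frac{134}{21} - -56 = - \frac{134}{21} + 56 = \frac{1042}{21}$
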